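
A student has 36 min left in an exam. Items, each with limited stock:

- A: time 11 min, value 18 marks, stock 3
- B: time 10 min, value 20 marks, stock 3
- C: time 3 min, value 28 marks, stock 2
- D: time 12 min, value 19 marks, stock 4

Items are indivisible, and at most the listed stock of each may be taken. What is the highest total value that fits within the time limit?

116 marks

Best selections within time 36 and stock limits:
- 3×B + 2×C: time 36, value 116
- 2×B + 2×C: time 26, value 96
- 1×B + 2×C + 1×D: time 28, value 95
Best: 116 marks.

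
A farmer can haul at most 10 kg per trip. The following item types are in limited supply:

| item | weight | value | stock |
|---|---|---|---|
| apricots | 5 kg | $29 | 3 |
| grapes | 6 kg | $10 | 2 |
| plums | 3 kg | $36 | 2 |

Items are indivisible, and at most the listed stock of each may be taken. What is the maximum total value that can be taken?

Top feasible selections:
- 2×plums: weight 6, value 72
- 1×apricots + 1×plums: weight 8, value 65
- 2×apricots: weight 10, value 58
Best: $72.

$72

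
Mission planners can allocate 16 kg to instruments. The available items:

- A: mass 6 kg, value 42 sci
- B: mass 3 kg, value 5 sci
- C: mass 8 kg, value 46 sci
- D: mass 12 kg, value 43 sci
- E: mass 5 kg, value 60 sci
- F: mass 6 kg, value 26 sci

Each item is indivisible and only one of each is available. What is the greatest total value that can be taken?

111 sci

Check high-value combinations within 16 kg:
- B+C+E: mass 3+8+5=16, value 5+46+60=111
- A+B+E: mass 6+3+5=14, value 42+5+60=107
- C+E: mass 8+5=13, value 46+60=106
- A+E: mass 6+5=11, value 42+60=102
- B+E+F: mass 3+5+6=14, value 5+60+26=91
Best: 111 sci.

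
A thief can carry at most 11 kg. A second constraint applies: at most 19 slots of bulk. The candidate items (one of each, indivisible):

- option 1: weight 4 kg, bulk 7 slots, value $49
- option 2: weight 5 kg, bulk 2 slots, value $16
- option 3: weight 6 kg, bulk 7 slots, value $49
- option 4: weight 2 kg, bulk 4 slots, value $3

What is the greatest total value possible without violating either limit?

Feasible sets respecting both limits:
- option 1+option 3: weight 10, bulk 14, value 98
- option 1+option 2+option 4: weight 11, bulk 13, value 68
- option 1+option 2: weight 9, bulk 9, value 65
- option 2+option 3: weight 11, bulk 9, value 65
Best: $98.

$98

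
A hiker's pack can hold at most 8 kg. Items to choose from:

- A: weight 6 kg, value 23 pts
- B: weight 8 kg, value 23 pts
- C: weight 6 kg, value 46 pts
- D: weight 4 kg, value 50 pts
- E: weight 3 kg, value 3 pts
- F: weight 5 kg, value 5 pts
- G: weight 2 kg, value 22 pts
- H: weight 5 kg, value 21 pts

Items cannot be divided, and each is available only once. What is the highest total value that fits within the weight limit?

72 pts

Check high-value combinations within 8 kg:
- D+G: weight 4+2=6, value 50+22=72
- C+G: weight 6+2=8, value 46+22=68
- D+E: weight 4+3=7, value 50+3=53
- D: weight 4, value 50
- C: weight 6, value 46
Best: 72 pts.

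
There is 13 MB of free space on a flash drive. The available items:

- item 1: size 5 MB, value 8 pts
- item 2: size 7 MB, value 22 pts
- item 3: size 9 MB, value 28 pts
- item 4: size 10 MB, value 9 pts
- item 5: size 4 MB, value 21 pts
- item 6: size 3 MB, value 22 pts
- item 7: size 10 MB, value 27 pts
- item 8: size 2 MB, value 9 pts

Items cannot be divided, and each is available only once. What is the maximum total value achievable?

Check high-value combinations within 13 MB:
- item 2+item 6+item 8: size 7+3+2=12, value 22+22+9=53
- item 5+item 6+item 8: size 4+3+2=9, value 21+22+9=52
- item 2+item 5+item 8: size 7+4+2=13, value 22+21+9=52
- item 1+item 5+item 6: size 5+4+3=12, value 8+21+22=51
Best: 53 pts.

53 pts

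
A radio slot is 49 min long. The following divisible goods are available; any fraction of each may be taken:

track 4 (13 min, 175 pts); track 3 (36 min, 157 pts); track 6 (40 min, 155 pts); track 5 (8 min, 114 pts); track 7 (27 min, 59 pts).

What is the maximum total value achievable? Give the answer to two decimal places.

Take in order of value per unit:
- track 5 (114/8 per unit): all 8 → value 114, running total 114.00
- track 4 (175/13 per unit): all 13 → value 175, running total 289.00
- track 3 (157/36 per unit): 28 of 36 → value 28×157/36 = 122.1111, running total 411.11
Total 411.11.

411.11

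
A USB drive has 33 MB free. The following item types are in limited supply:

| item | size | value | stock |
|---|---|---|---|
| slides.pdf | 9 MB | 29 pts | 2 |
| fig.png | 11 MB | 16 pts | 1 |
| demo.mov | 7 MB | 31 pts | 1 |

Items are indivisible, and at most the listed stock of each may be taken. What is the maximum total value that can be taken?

Top feasible selections:
- 2×slides.pdf + 1×demo.mov: size 25, value 89
- 1×slides.pdf + 1×fig.png + 1×demo.mov: size 27, value 76
- 2×slides.pdf + 1×fig.png: size 29, value 74
- 1×slides.pdf + 1×demo.mov: size 16, value 60
Best: 89 pts.

89 pts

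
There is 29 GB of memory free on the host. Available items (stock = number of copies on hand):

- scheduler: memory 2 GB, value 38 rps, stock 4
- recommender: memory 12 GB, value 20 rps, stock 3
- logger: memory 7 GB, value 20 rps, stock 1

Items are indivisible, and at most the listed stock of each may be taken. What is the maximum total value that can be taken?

192 rps

Top feasible selections:
- 4×scheduler + 1×recommender + 1×logger: memory 27, value 192
- 4×scheduler + 1×logger: memory 15, value 172
Best: 192 rps.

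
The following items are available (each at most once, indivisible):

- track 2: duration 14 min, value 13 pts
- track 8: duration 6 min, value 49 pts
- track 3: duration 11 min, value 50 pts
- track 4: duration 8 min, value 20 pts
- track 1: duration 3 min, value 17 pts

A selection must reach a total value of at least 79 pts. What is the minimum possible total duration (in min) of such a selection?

17

Subsets with value ≥ 79, sorted by total duration:
- track 8+track 3: duration 17, value 99
- track 8+track 4+track 1: duration 17, value 86
- track 8+track 3+track 1: duration 20, value 116
- track 3+track 4+track 1: duration 22, value 87
Minimum duration: 17 min.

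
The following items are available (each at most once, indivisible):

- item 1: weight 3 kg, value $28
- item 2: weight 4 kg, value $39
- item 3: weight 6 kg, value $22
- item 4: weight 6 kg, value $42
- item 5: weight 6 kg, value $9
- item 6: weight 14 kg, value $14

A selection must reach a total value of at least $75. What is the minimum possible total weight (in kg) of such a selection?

10

Subsets with value ≥ 75, sorted by total weight:
- item 2+item 4: weight 10, value 81
- item 1+item 2+item 4: weight 13, value 109
- item 1+item 2+item 3: weight 13, value 89
Minimum weight: 10 kg.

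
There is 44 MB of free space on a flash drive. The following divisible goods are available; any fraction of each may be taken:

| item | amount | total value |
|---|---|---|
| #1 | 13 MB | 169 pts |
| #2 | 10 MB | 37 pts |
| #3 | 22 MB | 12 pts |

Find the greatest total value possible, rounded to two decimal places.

Take in order of value per unit:
- #1 (169/13 per unit): all 13 → value 169, running total 169.00
- #2 (37/10 per unit): all 10 → value 37, running total 206.00
- #3 (12/22 per unit): 21 of 22 → value 21×12/22 = 11.4545, running total 217.45
Total 217.45.

217.45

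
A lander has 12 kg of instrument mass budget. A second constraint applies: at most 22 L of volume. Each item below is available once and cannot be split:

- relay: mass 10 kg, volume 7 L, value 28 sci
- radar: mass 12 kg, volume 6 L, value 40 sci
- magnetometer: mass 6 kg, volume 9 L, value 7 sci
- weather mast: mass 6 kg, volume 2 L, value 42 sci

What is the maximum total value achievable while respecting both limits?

49 sci

Feasible sets respecting both limits:
- magnetometer+weather mast: mass 12, volume 11, value 49
- weather mast: mass 6, volume 2, value 42
- radar: mass 12, volume 6, value 40
Best: 49 sci.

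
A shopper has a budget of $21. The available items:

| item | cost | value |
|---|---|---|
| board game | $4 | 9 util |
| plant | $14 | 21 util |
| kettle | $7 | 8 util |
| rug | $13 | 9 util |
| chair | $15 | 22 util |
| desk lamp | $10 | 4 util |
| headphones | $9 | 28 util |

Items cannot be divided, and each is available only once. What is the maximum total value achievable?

Check high-value combinations within $21:
- board game+kettle+headphones: cost 4+7+9=20, value 9+8+28=45
- board game+headphones: cost 4+9=13, value 9+28=37
- kettle+headphones: cost 7+9=16, value 8+28=36
- desk lamp+headphones: cost 10+9=19, value 4+28=32
- board game+chair: cost 4+15=19, value 9+22=31
Best: 45 util.

45 util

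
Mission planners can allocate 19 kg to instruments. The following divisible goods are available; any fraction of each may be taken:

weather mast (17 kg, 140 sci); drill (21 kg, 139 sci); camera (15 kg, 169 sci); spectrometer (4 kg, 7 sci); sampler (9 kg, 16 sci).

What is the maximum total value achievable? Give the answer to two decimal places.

201.94

Take in order of value per unit:
- camera (169/15 per unit): all 15 → value 169, running total 169.00
- weather mast (140/17 per unit): 4 of 17 → value 4×140/17 = 32.9412, running total 201.94
Total 201.94.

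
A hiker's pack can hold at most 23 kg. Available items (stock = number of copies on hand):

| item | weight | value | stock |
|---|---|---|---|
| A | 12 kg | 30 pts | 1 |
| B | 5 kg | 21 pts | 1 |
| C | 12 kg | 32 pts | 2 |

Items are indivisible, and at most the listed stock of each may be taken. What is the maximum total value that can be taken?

53 pts

Best selections within weight 23 and stock limits:
- 1×B + 1×C: weight 17, value 53
- 1×A + 1×B: weight 17, value 51
- 1×C: weight 12, value 32
- 1×A: weight 12, value 30
Best: 53 pts.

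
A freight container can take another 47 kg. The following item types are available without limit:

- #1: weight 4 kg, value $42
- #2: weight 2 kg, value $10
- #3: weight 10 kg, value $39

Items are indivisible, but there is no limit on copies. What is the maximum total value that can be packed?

$472

Best value-per-unit is #1 at 42/4; filling with it alone gives 11×42 = 462.
Optimal mix: 11×#1 + 1×#2 → weight 46, value 472.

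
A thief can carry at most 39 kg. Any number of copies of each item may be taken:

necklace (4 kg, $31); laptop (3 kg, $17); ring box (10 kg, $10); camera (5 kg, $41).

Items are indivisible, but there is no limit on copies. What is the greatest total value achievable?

$318

Best value-per-unit is camera at 41/5; filling with it alone gives 7×41 = 287.
Optimal mix: 1×necklace + 7×camera → weight 39, value 318.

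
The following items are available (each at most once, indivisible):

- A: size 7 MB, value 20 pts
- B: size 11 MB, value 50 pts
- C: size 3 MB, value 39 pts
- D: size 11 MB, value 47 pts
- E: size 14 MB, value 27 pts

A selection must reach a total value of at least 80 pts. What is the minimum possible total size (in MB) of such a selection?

14

Subsets with value ≥ 80, sorted by total size:
- B+C: size 14, value 89
- C+D: size 14, value 86
- A+B+C: size 21, value 109
Minimum size: 14 MB.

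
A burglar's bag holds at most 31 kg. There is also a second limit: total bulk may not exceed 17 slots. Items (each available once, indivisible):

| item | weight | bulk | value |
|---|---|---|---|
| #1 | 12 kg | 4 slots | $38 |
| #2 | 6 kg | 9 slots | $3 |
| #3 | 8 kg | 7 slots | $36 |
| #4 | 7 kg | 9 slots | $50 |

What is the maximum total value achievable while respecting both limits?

Feasible sets respecting both limits:
- #1+#4: weight 19, bulk 13, value 88
- #3+#4: weight 15, bulk 16, value 86
- #1+#3: weight 20, bulk 11, value 74
- #4: weight 7, bulk 9, value 50
Best: $88.

$88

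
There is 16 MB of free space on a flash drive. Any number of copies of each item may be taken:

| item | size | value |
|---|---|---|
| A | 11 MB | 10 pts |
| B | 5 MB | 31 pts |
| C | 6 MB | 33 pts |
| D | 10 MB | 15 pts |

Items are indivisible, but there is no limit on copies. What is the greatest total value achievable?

95 pts

Best value-per-unit is B at 31/5; filling with it alone gives 3×31 = 93.
Optimal mix: 2×B + 1×C → size 16, value 95.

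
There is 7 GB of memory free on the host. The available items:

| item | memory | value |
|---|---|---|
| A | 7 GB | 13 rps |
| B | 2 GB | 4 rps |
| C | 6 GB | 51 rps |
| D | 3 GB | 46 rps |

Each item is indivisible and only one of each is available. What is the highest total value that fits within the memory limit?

Check high-value combinations within 7 GB:
- C: memory 6, value 51
- B+D: memory 2+3=5, value 4+46=50
- D: memory 3, value 46
- A: memory 7, value 13
Best: 51 rps.

51 rps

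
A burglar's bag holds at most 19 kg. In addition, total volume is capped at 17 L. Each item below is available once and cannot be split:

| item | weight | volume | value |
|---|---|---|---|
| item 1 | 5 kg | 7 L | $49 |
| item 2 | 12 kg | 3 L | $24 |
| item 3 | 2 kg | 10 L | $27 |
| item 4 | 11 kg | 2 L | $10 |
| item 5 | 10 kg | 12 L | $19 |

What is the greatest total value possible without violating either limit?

Feasible sets respecting both limits:
- item 1+item 3: weight 7, volume 17, value 76
- item 1+item 2: weight 17, volume 10, value 73
- item 1+item 4: weight 16, volume 9, value 59
Best: $76.

$76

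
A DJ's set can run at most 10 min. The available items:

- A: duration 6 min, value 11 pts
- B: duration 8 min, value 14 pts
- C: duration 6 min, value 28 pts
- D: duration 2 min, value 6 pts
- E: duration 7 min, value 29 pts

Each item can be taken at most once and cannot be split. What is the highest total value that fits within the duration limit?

This is a 0/1 knapsack; check combinations near the capacity.
- D+E: duration 2+7=9, value 6+29=35
- C+D: duration 6+2=8, value 28+6=34
- E: duration 7, value 29
- C: duration 6, value 28
- B+D: duration 8+2=10, value 14+6=20
Best: 35 pts.

35 pts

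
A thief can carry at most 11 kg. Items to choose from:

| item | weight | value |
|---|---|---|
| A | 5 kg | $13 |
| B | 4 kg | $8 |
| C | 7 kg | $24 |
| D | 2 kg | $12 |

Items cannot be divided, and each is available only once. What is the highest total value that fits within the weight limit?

Check high-value combinations within 11 kg:
- C+D: weight 7+2=9, value 24+12=36
- A+B+D: weight 5+4+2=11, value 13+8+12=33
- B+C: weight 4+7=11, value 8+24=32
Best: $36.

$36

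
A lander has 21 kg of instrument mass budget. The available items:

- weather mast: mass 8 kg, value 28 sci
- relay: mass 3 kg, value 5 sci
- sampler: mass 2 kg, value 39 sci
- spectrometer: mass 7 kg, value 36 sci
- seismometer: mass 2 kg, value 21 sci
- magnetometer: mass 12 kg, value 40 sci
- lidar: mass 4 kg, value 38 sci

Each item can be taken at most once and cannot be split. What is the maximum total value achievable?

141 sci

This is a 0/1 knapsack; check combinations near the capacity.
- weather mast+sampler+spectrometer+lidar: mass 8+2+7+4=21, value 28+39+36+38=141
- relay+sampler+spectrometer+seismometer+lidar: mass 3+2+7+2+4=18, value 5+39+36+21+38=139
- sampler+seismometer+magnetometer+lidar: mass 2+2+12+4=20, value 39+21+40+38=138
- sampler+spectrometer+seismometer+lidar: mass 2+7+2+4=15, value 39+36+21+38=134
- weather mast+relay+sampler+seismometer+lidar: mass 8+3+2+2+4=19, value 28+5+39+21+38=131
Best: 141 sci.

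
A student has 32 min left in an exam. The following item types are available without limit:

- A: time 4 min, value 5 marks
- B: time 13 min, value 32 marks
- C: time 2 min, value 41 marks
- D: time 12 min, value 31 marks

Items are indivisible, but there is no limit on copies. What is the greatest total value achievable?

Best value-per-unit is C at 41/2, and filling with it alone uses time 16×2=32. No mix of the others beats 16×41 = 656.

656 marks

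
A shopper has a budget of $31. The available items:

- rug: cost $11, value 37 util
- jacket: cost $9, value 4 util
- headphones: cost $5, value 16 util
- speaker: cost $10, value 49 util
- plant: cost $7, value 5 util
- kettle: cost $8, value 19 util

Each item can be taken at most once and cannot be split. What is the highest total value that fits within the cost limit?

This is a 0/1 knapsack; check combinations near the capacity.
- rug+speaker+kettle: cost 11+10+8=29, value 37+49+19=105
- rug+headphones+speaker: cost 11+5+10=26, value 37+16+49=102
- rug+speaker+plant: cost 11+10+7=28, value 37+49+5=91
- rug+jacket+speaker: cost 11+9+10=30, value 37+4+49=90
Best: 105 util.

105 util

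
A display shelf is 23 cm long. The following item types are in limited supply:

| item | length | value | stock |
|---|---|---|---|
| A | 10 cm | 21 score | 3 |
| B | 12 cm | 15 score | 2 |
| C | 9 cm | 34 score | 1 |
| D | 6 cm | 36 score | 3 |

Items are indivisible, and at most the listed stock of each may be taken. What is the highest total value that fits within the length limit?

108 score

Best selections within length 23 and stock limits:
- 3×D: length 18, value 108
- 1×C + 2×D: length 21, value 106
Best: 108 score.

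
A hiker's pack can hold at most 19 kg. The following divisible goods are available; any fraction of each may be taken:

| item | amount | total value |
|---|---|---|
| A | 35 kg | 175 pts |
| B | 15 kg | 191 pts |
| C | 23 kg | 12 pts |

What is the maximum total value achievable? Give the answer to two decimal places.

211.00

Take in order of value per unit:
- B (191/15 per unit): all 15 → value 191, running total 191.00
- A (175/35 per unit): 4 of 35 → value 4×175/35 = 20.0000, running total 211.00
Total 211.00.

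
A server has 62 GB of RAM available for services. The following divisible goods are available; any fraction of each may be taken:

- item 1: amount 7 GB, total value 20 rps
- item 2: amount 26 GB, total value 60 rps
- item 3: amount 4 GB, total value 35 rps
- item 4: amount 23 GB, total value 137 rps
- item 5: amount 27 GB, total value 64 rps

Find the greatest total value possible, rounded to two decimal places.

258.31

Take in order of value per unit:
- item 3 (35/4 per unit): all 4 → value 35, running total 35.00
- item 4 (137/23 per unit): all 23 → value 137, running total 172.00
- item 1 (20/7 per unit): all 7 → value 20, running total 192.00
- item 5 (64/27 per unit): all 27 → value 64, running total 256.00
- item 2 (60/26 per unit): 1 of 26 → value 1×60/26 = 2.3077, running total 258.31
Total 258.31.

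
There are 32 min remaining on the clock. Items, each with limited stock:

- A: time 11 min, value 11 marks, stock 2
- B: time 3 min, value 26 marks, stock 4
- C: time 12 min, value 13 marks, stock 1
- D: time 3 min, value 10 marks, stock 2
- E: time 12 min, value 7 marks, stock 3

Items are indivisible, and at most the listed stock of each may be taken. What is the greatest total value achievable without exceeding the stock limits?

Top feasible selections:
- 4×B + 1×C + 2×D: time 30, value 137
- 1×A + 4×B + 2×D: time 29, value 135
- 4×B + 2×D + 1×E: time 30, value 131
Best: 137 marks.

137 marks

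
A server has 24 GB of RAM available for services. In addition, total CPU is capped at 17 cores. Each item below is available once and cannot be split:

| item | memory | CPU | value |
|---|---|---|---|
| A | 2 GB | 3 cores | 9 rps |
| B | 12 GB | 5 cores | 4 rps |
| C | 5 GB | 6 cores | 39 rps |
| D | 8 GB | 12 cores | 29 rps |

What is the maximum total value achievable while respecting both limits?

Feasible sets respecting both limits:
- A+B+C: memory 19, CPU 14, value 52
- A+C: memory 7, CPU 9, value 48
- B+C: memory 17, CPU 11, value 43
Best: 52 rps.

52 rps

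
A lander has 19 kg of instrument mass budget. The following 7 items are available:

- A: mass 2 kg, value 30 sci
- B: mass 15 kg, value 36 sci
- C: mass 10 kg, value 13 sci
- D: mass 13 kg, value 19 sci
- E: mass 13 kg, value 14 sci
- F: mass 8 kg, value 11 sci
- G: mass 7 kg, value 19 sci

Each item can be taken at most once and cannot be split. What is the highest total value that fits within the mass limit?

66 sci

This is a 0/1 knapsack; check combinations near the capacity.
- A+B: mass 2+15=17, value 30+36=66
- A+C+G: mass 2+10+7=19, value 30+13+19=62
- A+F+G: mass 2+8+7=17, value 30+11+19=60
Best: 66 sci.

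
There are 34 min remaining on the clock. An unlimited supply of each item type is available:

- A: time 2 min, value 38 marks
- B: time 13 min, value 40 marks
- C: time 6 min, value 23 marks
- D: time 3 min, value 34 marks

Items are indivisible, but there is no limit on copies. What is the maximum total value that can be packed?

646 marks

Best value-per-unit is A at 38/2, and filling with it alone uses time 17×2=34. No mix of the others beats 17×38 = 646.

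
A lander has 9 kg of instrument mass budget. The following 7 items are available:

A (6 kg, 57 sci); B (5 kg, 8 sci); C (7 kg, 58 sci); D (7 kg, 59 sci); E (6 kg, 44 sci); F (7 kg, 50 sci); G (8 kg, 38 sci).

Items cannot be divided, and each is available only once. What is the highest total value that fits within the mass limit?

Check high-value combinations within 9 kg:
- D: mass 7, value 59
- C: mass 7, value 58
- A: mass 6, value 57
- F: mass 7, value 50
- E: mass 6, value 44
Best: 59 sci.

59 sci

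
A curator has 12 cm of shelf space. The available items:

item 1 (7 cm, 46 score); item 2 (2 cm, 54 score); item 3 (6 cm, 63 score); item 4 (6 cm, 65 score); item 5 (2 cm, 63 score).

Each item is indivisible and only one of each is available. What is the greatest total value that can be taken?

This is a 0/1 knapsack; check combinations near the capacity.
- item 2+item 4+item 5: length 2+6+2=10, value 54+65+63=182
- item 2+item 3+item 5: length 2+6+2=10, value 54+63+63=180
- item 1+item 2+item 5: length 7+2+2=11, value 46+54+63=163
- item 4+item 5: length 6+2=8, value 65+63=128
- item 3+item 4: length 6+6=12, value 63+65=128
Best: 182 score.

182 score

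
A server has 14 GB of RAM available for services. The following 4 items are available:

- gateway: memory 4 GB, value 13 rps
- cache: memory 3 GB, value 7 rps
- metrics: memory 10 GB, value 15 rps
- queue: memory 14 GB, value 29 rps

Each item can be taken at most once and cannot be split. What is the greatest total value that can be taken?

Check high-value combinations within 14 GB:
- queue: memory 14, value 29
- gateway+metrics: memory 4+10=14, value 13+15=28
- cache+metrics: memory 3+10=13, value 7+15=22
- gateway+cache: memory 4+3=7, value 13+7=20
- metrics: memory 10, value 15
Best: 29 rps.

29 rps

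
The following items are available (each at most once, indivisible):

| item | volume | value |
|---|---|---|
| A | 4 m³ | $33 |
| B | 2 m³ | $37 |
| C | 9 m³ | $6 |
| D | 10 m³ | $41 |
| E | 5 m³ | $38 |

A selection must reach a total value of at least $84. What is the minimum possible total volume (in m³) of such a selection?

Subsets with value ≥ 84, sorted by total volume:
- A+B+E: volume 11, value 108
- A+B+D: volume 16, value 111
- B+D+E: volume 17, value 116
- A+D+E: volume 19, value 112
Minimum volume: 11 m³.

11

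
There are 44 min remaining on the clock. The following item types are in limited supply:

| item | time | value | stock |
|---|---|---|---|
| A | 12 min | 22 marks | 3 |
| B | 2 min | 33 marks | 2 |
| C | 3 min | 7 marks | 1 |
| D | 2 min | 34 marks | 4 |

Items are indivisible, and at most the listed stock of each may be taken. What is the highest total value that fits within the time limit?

Top feasible selections:
- 2×A + 2×B + 1×C + 4×D: time 39, value 253
- 2×A + 2×B + 4×D: time 36, value 246
Best: 253 marks.

253 marks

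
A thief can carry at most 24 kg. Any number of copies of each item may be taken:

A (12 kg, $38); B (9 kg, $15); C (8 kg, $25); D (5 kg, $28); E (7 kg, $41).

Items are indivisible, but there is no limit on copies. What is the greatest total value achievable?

Best value-per-unit is E at 41/7; filling with it alone gives 3×41 = 123.
Optimal mix: 2×D + 2×E → weight 24, value 138.

$138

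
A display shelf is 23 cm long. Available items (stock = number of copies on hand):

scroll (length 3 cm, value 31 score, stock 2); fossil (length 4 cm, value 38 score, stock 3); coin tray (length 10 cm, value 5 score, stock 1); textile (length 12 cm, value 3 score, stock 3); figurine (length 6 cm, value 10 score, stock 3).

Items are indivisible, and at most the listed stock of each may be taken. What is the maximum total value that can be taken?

176 score

Top feasible selections:
- 2×scroll + 3×fossil: length 18, value 176
- 1×scroll + 3×fossil + 1×figurine: length 21, value 155
- 2×scroll + 2×fossil + 1×figurine: length 20, value 148
- 1×scroll + 3×fossil: length 15, value 145
Best: 176 score.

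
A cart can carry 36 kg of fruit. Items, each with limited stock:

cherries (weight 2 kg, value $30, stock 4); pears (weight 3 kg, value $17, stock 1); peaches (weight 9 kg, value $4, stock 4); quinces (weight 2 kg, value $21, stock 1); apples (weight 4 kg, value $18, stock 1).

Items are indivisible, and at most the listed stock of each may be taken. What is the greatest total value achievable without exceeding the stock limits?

$184

Best selections within weight 36 and stock limits:
- 4×cherries + 1×pears + 2×peaches + 1×quinces + 1×apples: weight 35, value 184
- 4×cherries + 1×pears + 1×peaches + 1×quinces + 1×apples: weight 26, value 180
- 4×cherries + 1×pears + 1×quinces + 1×apples: weight 17, value 176
- 4×cherries + 2×peaches + 1×quinces + 1×apples: weight 32, value 167
Best: $184.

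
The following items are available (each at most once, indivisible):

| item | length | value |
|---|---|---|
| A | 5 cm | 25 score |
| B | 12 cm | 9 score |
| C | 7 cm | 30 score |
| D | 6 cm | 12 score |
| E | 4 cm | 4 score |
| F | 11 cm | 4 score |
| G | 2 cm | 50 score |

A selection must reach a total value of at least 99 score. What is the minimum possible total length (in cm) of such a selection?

14

Subsets with value ≥ 99, sorted by total length:
- A+C+G: length 14, value 105
- A+C+E+G: length 18, value 109
- A+C+D+G: length 20, value 117
Minimum length: 14 cm.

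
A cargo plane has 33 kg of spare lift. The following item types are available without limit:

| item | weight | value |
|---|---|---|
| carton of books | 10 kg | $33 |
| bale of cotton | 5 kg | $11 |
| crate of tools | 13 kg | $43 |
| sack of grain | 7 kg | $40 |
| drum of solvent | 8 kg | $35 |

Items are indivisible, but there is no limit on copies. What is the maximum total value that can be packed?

$171

Best value-per-unit is sack of grain at 40/7; filling with it alone gives 4×40 = 160.
Optimal mix: 1×bale of cotton + 4×sack of grain → weight 33, value 171.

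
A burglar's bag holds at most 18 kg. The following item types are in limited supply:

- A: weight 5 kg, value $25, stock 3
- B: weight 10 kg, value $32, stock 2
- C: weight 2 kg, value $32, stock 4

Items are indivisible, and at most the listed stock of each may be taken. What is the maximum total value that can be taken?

$178

Best selections within weight 18 and stock limits:
- 2×A + 4×C: weight 18, value 178
- 1×B + 4×C: weight 18, value 160
Best: $178.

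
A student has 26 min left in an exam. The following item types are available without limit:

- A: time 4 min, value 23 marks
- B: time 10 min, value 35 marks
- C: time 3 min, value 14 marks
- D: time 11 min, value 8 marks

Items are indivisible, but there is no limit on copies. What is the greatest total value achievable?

Best value-per-unit is A at 23/4; filling with it alone gives 6×23 = 138.
Optimal mix: 5×A + 2×C → time 26, value 143.

143 marks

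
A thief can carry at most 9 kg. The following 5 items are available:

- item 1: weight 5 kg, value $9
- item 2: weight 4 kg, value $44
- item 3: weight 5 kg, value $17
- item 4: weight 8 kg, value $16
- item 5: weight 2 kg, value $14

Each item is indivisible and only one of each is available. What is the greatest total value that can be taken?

Check high-value combinations within 9 kg:
- item 2+item 3: weight 4+5=9, value 44+17=61
- item 2+item 5: weight 4+2=6, value 44+14=58
- item 1+item 2: weight 5+4=9, value 9+44=53
Best: $61.

$61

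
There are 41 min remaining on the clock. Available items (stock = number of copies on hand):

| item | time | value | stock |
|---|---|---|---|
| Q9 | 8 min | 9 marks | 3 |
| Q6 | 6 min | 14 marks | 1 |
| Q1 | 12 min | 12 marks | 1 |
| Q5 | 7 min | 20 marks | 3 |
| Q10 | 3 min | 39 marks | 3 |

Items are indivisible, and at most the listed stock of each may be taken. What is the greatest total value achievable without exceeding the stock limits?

191 marks

Best selections within time 41 and stock limits:
- 1×Q6 + 3×Q5 + 3×Q10: time 36, value 191
- 1×Q9 + 3×Q5 + 3×Q10: time 38, value 186
Best: 191 marks.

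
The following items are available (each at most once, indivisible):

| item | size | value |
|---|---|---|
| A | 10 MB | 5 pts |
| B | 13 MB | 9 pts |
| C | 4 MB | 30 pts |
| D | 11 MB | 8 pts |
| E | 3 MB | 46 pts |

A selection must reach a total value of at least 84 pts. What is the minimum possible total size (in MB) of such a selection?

18

Subsets with value ≥ 84, sorted by total size:
- C+D+E: size 18, value 84
- B+C+E: size 20, value 85
- A+C+D+E: size 28, value 89
Minimum size: 18 MB.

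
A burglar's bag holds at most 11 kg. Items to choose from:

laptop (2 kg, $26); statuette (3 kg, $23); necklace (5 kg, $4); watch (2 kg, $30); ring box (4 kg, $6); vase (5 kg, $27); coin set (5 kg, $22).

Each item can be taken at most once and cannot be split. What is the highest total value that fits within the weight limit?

$85

This is a 0/1 knapsack; check combinations near the capacity.
- laptop+statuette+watch+ring box: weight 2+3+2+4=11, value 26+23+30+6=85
- laptop+watch+vase: weight 2+2+5=9, value 26+30+27=83
- statuette+watch+vase: weight 3+2+5=10, value 23+30+27=80
- laptop+statuette+watch: weight 2+3+2=7, value 26+23+30=79
Best: $85.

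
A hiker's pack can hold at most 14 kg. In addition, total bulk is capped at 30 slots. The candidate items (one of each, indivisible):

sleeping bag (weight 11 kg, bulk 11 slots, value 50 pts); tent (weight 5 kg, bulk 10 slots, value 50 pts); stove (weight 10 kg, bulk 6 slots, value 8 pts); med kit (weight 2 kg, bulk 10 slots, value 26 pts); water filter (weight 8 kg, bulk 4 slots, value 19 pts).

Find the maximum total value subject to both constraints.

Feasible sets respecting both limits:
- sleeping bag+med kit: weight 13, bulk 21, value 76
- tent+med kit: weight 7, bulk 20, value 76
- tent+water filter: weight 13, bulk 14, value 69
Best: 76 pts.

76 pts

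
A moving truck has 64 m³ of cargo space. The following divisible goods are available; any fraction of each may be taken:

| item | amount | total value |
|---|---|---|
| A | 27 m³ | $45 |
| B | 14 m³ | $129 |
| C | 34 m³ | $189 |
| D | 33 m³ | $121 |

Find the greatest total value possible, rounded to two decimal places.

376.67

Take in order of value per unit:
- B (129/14 per unit): all 14 → value 129, running total 129.00
- C (189/34 per unit): all 34 → value 189, running total 318.00
- D (121/33 per unit): 16 of 33 → value 16×121/33 = 58.6667, running total 376.67
Total 376.67.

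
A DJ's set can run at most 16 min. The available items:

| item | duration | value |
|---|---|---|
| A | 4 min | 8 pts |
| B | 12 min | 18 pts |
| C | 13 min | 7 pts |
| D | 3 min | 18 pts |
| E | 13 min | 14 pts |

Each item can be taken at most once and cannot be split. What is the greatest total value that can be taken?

36 pts

Check high-value combinations within 16 min:
- B+D: duration 12+3=15, value 18+18=36
- D+E: duration 3+13=16, value 18+14=32
- A+D: duration 4+3=7, value 8+18=26
- A+B: duration 4+12=16, value 8+18=26
- C+D: duration 13+3=16, value 7+18=25
Best: 36 pts.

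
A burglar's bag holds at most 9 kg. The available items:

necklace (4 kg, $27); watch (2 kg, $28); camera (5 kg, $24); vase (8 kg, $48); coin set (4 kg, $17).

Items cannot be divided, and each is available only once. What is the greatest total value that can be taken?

Check high-value combinations within 9 kg:
- necklace+watch: weight 4+2=6, value 27+28=55
- watch+camera: weight 2+5=7, value 28+24=52
- necklace+camera: weight 4+5=9, value 27+24=51
Best: $55.

$55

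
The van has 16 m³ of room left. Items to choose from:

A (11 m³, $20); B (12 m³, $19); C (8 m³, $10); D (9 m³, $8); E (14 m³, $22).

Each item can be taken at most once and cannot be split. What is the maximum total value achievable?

This is a 0/1 knapsack; check combinations near the capacity.
- E: volume 14, value 22
- A: volume 11, value 20
- B: volume 12, value 19
Best: $22.

$22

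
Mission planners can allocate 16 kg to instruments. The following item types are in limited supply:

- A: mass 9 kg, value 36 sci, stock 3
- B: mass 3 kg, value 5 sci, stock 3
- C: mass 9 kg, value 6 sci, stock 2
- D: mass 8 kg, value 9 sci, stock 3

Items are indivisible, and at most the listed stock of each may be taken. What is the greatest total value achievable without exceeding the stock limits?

Best selections within mass 16 and stock limits:
- 1×A + 2×B: mass 15, value 46
- 1×A + 1×B: mass 12, value 41
- 1×A: mass 9, value 36
- 2×B + 1×D: mass 14, value 19
Best: 46 sci.

46 sci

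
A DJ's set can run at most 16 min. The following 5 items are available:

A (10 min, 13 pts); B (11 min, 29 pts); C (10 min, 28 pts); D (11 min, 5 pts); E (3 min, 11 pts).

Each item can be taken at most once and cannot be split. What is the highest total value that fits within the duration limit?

40 pts

Check high-value combinations within 16 min:
- B+E: duration 11+3=14, value 29+11=40
- C+E: duration 10+3=13, value 28+11=39
- B: duration 11, value 29
- C: duration 10, value 28
Best: 40 pts.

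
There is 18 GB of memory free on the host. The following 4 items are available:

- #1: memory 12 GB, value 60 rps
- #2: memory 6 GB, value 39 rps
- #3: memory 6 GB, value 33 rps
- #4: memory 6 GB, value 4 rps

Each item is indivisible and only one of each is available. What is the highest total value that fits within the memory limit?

99 rps

This is a 0/1 knapsack; check combinations near the capacity.
- #1+#2: memory 12+6=18, value 60+39=99
- #1+#3: memory 12+6=18, value 60+33=93
- #2+#3+#4: memory 6+6+6=18, value 39+33+4=76
- #2+#3: memory 6+6=12, value 39+33=72
Best: 99 rps.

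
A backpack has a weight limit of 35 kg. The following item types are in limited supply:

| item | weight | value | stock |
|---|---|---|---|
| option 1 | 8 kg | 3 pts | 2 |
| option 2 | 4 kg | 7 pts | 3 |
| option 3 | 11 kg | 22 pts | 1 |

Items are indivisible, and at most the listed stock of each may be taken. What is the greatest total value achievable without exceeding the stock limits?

46 pts

Best selections within weight 35 and stock limits:
- 1×option 1 + 3×option 2 + 1×option 3: weight 31, value 46
- 3×option 2 + 1×option 3: weight 23, value 43
- 2×option 1 + 2×option 2 + 1×option 3: weight 35, value 42
- 1×option 1 + 2×option 2 + 1×option 3: weight 27, value 39
Best: 46 pts.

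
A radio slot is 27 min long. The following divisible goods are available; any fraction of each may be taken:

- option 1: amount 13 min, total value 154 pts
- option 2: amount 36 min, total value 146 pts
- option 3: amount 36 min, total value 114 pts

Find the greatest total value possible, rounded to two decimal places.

Take in order of value per unit:
- option 1 (154/13 per unit): all 13 → value 154, running total 154.00
- option 2 (146/36 per unit): 14 of 36 → value 14×146/36 = 56.7778, running total 210.78
Total 210.78.

210.78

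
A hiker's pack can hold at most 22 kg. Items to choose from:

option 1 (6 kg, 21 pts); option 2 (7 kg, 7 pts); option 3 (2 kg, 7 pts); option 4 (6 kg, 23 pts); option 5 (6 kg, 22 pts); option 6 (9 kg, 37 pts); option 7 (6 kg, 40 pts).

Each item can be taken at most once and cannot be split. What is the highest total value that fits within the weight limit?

Check high-value combinations within 22 kg:
- option 4+option 6+option 7: weight 6+9+6=21, value 23+37+40=100
- option 5+option 6+option 7: weight 6+9+6=21, value 22+37+40=99
- option 1+option 6+option 7: weight 6+9+6=21, value 21+37+40=98
- option 3+option 4+option 5+option 7: weight 2+6+6+6=20, value 7+23+22+40=92
Best: 100 pts.

100 pts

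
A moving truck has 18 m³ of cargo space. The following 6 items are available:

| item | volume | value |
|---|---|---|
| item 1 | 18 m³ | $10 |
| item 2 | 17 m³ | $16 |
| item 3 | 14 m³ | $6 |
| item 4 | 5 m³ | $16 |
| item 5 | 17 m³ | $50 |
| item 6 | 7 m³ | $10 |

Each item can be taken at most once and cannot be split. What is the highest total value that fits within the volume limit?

$50

Check high-value combinations within 18 m³:
- item 5: volume 17, value 50
- item 4+item 6: volume 5+7=12, value 16+10=26
- item 4: volume 5, value 16
- item 2: volume 17, value 16
Best: $50.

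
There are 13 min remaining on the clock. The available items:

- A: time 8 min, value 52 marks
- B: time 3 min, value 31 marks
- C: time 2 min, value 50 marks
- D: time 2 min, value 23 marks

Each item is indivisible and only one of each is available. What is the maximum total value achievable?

133 marks

Check high-value combinations within 13 min:
- A+B+C: time 8+3+2=13, value 52+31+50=133
- A+C+D: time 8+2+2=12, value 52+50+23=125
- A+B+D: time 8+3+2=13, value 52+31+23=106
- B+C+D: time 3+2+2=7, value 31+50+23=104
Best: 133 marks.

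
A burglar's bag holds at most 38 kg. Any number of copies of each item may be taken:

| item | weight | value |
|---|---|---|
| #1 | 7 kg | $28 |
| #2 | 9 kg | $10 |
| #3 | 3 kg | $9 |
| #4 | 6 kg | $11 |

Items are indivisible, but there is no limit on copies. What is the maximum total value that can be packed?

Best value-per-unit is #1 at 28/7; filling with it alone gives 5×28 = 140.
Optimal mix: 5×#1 + 1×#3 → weight 38, value 149.

$149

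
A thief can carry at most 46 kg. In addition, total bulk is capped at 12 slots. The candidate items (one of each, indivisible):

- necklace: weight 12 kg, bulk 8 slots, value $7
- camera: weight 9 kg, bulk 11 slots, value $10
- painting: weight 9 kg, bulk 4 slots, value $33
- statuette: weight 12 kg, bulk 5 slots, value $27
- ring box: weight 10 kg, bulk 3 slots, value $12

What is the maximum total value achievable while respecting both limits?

Feasible sets respecting both limits:
- painting+statuette+ring box: weight 31, bulk 12, value 72
- painting+statuette: weight 21, bulk 9, value 60
- painting+ring box: weight 19, bulk 7, value 45
Best: $72.

$72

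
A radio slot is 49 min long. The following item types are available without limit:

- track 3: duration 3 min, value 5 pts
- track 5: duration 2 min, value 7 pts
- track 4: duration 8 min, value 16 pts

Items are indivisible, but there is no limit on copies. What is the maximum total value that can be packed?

Best value-per-unit is track 5 at 7/2, and filling with it alone uses duration 24×2=48. No mix of the others beats 24×7 = 168.

168 pts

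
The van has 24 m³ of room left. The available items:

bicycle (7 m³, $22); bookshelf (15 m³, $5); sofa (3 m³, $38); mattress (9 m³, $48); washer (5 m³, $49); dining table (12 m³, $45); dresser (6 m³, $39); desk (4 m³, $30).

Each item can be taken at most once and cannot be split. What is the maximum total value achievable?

Check high-value combinations within 24 m³:
- sofa+mattress+washer+dresser: volume 3+9+5+6=23, value 38+48+49+39=174
- mattress+washer+dresser+desk: volume 9+5+6+4=24, value 48+49+39+30=166
- sofa+mattress+washer+desk: volume 3+9+5+4=21, value 38+48+49+30=165
- sofa+washer+dining table+desk: volume 3+5+12+4=24, value 38+49+45+30=162
Best: $174.

$174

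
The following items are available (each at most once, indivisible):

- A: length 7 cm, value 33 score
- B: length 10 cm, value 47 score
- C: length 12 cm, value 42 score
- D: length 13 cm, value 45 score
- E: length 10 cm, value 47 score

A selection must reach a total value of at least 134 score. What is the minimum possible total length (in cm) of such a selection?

32

Subsets with value ≥ 134, sorted by total length:
- B+C+E: length 32, value 136
- B+D+E: length 33, value 139
Minimum length: 32 cm.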